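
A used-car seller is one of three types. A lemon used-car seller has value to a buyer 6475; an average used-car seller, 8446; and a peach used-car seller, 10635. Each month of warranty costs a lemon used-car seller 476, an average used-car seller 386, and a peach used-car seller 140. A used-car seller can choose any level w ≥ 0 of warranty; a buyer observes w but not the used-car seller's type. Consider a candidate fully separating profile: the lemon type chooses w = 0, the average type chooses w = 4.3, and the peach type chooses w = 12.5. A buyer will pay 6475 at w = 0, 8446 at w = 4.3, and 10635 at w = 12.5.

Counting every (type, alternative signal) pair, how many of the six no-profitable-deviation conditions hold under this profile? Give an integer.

6

Peach (own payoff 10635 − 140×12.5 = 8885): to w=0 gives 6475 → no gain ✓; to w=4.3 gives 8446 − 140×4.3 = 7844 → no gain ✓.
Lemon (own payoff 6475): to w=4.3 gives 8446 − 476×4.3 = 6399.2 → no gain ✓; to w=12.5 gives 10635 − 476×12.5 = 4685 → no gain ✓.
Average (own payoff 8446 − 386×4.3 = 6786.2): to w=0 gives 6475 → no gain ✓; to w=12.5 gives 10635 − 386×12.5 = 5810 → no gain ✓.
6 of the 6 constraints hold; this profile is a separating equilibrium.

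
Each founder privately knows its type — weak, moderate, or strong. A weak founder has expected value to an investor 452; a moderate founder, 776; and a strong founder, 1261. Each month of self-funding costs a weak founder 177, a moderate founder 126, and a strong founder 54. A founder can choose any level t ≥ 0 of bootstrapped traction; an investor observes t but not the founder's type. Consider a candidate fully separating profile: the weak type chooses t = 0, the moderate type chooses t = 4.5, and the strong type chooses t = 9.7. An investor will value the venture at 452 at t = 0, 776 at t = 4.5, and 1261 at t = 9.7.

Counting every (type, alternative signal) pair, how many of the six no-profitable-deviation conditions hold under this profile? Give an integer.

5

Strong (own payoff 1261 − 54×9.7 = 737.2): to t=0 gives 452 → no gain ✓; to t=4.5 gives 776 − 54×4.5 = 533 → no gain ✓.
Weak (own payoff 452): to t=4.5 gives 776 − 177×4.5 = -20.5 → no gain ✓; to t=9.7 gives 1261 − 177×9.7 = -455.9 → no gain ✓.
Moderate (own payoff 776 − 126×4.5 = 209): to t=0 gives 452 → profitable ✗; to t=9.7 gives 1261 − 126×9.7 = 38.8 → no gain ✓.
5 of the 6 constraints hold; not an equilibrium.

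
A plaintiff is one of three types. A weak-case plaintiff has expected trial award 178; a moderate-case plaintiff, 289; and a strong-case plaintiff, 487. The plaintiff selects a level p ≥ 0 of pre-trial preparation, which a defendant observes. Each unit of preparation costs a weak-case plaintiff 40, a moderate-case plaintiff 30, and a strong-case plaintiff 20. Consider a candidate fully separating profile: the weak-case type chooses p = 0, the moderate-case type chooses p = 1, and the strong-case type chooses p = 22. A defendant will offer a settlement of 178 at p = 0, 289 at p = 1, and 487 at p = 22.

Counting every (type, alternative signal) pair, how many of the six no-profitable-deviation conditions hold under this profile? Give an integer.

Weak-case (own payoff 178): to p=1 gives 289 − 40×1 = 249 → profitable ✗; to p=22 gives 487 − 40×22 = -393 → no gain ✓.
Moderate-case (own payoff 289 − 30×1 = 259): to p=0 gives 178 → no gain ✓; to p=22 gives 487 − 30×22 = -173 → no gain ✓.
Strong-case (own payoff 487 − 20×22 = 47): to p=0 gives 178 → profitable ✗; to p=1 gives 289 − 20×1 = 269 → profitable ✗.
3 of the 6 constraints hold; not an equilibrium.

3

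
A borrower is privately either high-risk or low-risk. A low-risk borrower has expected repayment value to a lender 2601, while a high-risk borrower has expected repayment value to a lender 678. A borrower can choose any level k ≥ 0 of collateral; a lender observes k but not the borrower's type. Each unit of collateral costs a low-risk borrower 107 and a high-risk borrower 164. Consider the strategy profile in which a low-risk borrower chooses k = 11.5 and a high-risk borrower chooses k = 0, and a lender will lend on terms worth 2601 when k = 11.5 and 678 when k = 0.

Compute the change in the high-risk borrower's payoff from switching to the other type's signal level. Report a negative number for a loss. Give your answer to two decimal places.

Playing k = 0 the high-risk borrower receives 678.
Deviating to k = 11.5 brings payment 2601 at cost 164 × 11.5 = 1886, netting 715.
Gain from deviating: 715 − 678 = 37.00.
The gain is positive, so the high-risk type's incentive-compatibility constraint is violated — this profile is not a separating equilibrium.

37.00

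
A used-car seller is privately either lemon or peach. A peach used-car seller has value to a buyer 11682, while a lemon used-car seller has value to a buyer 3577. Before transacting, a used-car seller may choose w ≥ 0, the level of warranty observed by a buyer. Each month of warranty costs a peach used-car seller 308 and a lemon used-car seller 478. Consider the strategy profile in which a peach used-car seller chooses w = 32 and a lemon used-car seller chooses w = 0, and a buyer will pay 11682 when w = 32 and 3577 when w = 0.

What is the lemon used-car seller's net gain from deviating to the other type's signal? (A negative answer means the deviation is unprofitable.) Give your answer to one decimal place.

Playing w = 0 the lemon used-car seller receives 3577.
Deviating to w = 32 brings payment 11682 at cost 478 × 32 = 15296, netting -3614.
Gain from deviating: -3614 − 3577 = -7191.0.
The gain is negative, so the lemon type's incentive-compatibility constraint is satisfied.

-7191.0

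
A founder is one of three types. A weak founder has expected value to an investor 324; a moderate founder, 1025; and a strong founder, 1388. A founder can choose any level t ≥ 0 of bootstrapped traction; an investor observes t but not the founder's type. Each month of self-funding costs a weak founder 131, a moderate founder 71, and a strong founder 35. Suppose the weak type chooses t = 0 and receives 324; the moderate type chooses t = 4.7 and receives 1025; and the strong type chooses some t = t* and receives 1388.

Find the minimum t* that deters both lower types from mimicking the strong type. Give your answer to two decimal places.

Moderate type (on-path payoff 1025 − 71×4.7 = 691.3) won't mimic when 691.3 ≥ 1388 − 71·t*, i.e. t* ≥ 9.81.
Weak type (on-path payoff 324) won't mimic when 324 ≥ 1388 − 131·t*, i.e. t* ≥ 8.12.
Both must hold, so t* = max(8.12, 9.81) = 9.81. The moderate type's constraint binds.

9.81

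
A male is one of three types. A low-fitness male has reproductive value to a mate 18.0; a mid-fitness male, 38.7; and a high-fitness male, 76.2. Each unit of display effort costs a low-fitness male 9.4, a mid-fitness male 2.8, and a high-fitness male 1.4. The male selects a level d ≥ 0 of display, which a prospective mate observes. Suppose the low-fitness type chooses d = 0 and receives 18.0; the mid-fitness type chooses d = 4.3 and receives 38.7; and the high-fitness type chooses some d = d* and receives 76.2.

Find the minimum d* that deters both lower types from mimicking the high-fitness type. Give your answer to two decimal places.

17.69

Mid-fitness type (on-path payoff 38.7 − 2.8×4.3 = 26.66) won't mimic when 26.66 ≥ 76.2 − 2.8·d*, i.e. d* ≥ 17.69.
Low-fitness type (on-path payoff 18.0) won't mimic when 18.0 ≥ 76.2 − 9.4·d*, i.e. d* ≥ 6.19.
Both must hold, so d* = max(6.19, 17.69) = 17.69. The mid-fitness type's constraint binds.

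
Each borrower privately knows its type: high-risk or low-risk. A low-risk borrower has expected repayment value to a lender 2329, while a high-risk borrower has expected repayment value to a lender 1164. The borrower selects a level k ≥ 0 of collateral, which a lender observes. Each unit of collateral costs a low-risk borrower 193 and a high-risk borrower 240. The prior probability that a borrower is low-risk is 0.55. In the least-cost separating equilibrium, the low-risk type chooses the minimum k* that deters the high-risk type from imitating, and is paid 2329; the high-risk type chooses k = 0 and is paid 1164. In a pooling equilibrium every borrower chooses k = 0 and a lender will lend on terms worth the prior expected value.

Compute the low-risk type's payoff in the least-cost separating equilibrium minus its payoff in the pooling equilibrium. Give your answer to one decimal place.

-412.6

Least-cost separating signal: k* solves 1164 = 2329 − 240·k*, so k* = (2329 − 1164)/240 ≈ 4.8542.
Low-risk type's separating payoff: 2329 − 193 × k* = 2329 − 193 × (2329 − 1164)/240 = 2329 − 224845/240 ≈ 1392.146.
Pooling payoff: 0.55 × 2329 + 0.45 × 1164 = 1804.75.
Difference: 1392.146 − 1804.75 = -412.604, i.e. -412.6 to one decimal place.
The low-risk type would prefer the pooling outcome.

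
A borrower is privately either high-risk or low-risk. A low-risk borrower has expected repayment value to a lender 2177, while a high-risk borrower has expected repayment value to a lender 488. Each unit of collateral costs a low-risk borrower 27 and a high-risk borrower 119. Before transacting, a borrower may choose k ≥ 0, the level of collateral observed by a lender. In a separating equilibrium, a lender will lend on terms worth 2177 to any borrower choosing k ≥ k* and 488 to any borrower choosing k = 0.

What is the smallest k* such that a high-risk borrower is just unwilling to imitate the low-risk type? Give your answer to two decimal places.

14.19

A high-risk borrower choosing k = 0 receives 488.
Imitating at k* instead would pay 2177 at cost 119·k*, netting 2177 − 119·k*.
Indifference: 488 = 2177 − 119·k*, so k* = (2177 − 488) / 119 ≈ 14.19.
At k* the high-risk type's incentive constraint just binds; the low-risk type strictly prefers k* since its per-unit cost is lower.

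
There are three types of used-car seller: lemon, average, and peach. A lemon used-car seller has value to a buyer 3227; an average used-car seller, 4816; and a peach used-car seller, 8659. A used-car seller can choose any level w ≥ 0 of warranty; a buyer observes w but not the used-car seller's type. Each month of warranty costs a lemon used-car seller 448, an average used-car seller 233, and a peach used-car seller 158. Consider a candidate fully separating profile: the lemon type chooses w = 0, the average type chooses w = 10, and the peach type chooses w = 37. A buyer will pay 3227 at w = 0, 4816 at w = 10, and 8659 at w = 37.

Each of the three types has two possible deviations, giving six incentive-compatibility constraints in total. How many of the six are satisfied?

3

Lemon (own payoff 3227): to w=10 gives 4816 − 448×10 = 336 → no gain ✓; to w=37 gives 8659 − 448×37 = -7917 → no gain ✓.
Average (own payoff 4816 − 233×10 = 2486): to w=0 gives 3227 → profitable ✗; to w=37 gives 8659 − 233×37 = 38 → no gain ✓.
Peach (own payoff 8659 − 158×37 = 2813): to w=0 gives 3227 → profitable ✗; to w=10 gives 4816 − 158×10 = 3236 → profitable ✗.
3 of the 6 constraints hold; not an equilibrium.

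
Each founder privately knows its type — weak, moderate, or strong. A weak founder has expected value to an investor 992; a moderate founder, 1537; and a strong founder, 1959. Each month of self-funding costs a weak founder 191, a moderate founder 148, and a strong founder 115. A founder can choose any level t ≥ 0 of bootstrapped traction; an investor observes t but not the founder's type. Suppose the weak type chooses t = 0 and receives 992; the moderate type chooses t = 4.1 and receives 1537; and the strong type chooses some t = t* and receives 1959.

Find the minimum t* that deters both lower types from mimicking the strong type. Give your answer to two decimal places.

6.95

Moderate type (on-path payoff 1537 − 148×4.1 = 930.2) won't mimic when 930.2 ≥ 1959 − 148·t*, i.e. t* ≥ 6.95.
Weak type (on-path payoff 992) won't mimic when 992 ≥ 1959 − 191·t*, i.e. t* ≥ 5.06.
Both must hold, so t* = max(5.06, 6.95) = 6.95. The moderate type's constraint binds.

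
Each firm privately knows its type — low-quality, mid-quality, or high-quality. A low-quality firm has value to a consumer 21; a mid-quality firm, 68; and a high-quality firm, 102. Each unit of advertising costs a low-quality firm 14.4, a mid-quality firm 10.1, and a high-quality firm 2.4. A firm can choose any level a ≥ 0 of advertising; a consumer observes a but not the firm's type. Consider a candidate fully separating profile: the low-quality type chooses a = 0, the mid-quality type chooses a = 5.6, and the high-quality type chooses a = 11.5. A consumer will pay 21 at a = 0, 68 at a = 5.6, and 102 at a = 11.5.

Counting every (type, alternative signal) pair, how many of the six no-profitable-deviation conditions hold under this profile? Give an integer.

High-quality (own payoff 102 − 2.4×11.5 = 74.4): to a=0 gives 21 → no gain ✓; to a=5.6 gives 68 − 2.4×5.6 = 54.56 → no gain ✓.
Mid-quality (own payoff 68 − 10.1×5.6 = 11.44): to a=0 gives 21 → profitable ✗; to a=11.5 gives 102 − 10.1×11.5 = -14.15 → no gain ✓.
Low-quality (own payoff 21): to a=5.6 gives 68 − 14.4×5.6 = -12.64 → no gain ✓; to a=11.5 gives 102 − 14.4×11.5 = -63.6 → no gain ✓.
5 of the 6 constraints hold; not an equilibrium.

5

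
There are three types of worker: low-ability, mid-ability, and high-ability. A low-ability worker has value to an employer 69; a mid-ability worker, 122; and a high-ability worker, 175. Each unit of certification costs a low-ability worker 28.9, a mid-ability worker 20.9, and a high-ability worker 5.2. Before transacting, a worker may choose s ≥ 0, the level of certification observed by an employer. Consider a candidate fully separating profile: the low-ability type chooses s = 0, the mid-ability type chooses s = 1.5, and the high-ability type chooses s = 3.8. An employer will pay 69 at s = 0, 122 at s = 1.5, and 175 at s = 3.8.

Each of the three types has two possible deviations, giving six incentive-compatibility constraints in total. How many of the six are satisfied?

4

Low-ability (own payoff 69): to s=1.5 gives 122 − 28.9×1.5 = 78.65 → profitable ✗; to s=3.8 gives 175 − 28.9×3.8 = 65.18 → no gain ✓.
High-ability (own payoff 175 − 5.2×3.8 = 155.24): to s=0 gives 69 → no gain ✓; to s=1.5 gives 122 − 5.2×1.5 = 114.2 → no gain ✓.
Mid-ability (own payoff 122 − 20.9×1.5 = 90.65): to s=0 gives 69 → no gain ✓; to s=3.8 gives 175 − 20.9×3.8 = 95.58 → profitable ✗.
4 of the 6 constraints hold; not an equilibrium.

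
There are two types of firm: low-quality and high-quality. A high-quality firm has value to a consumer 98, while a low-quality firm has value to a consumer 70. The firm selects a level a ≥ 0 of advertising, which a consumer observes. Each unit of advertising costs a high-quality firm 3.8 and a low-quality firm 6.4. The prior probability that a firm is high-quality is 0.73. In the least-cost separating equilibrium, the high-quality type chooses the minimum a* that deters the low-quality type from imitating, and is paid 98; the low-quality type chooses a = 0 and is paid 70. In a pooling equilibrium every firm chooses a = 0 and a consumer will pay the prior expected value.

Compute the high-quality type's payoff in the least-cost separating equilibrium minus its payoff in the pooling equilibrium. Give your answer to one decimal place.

Least-cost separating signal: a* solves 70 = 98 − 6.4·a*, so a* = (98 − 70)/6.4 = 4.375.
High-quality type's separating payoff: 98 − 3.8 × a* = 98 − 3.8 × (98 − 70)/6.4 = 98 − 106.4/6.4 = 81.375.
Pooling payoff: 0.73 × 98 + 0.27 × 70 = 90.44.
Difference: 81.375 − 90.44 = -9.065, i.e. -9.1 to one decimal place.
The high-quality type would prefer the pooling outcome.

-9.1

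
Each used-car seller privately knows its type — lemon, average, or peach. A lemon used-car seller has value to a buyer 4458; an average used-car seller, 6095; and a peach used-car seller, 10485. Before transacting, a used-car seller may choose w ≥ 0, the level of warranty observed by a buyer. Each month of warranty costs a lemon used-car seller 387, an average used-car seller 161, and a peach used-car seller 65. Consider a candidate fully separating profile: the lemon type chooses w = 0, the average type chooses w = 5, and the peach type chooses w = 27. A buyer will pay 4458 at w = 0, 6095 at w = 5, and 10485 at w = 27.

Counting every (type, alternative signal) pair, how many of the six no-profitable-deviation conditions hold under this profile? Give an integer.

Lemon (own payoff 4458): to w=5 gives 6095 − 387×5 = 4160 → no gain ✓; to w=27 gives 10485 − 387×27 = 36 → no gain ✓.
Peach (own payoff 10485 − 65×27 = 8730): to w=0 gives 4458 → no gain ✓; to w=5 gives 6095 − 65×5 = 5770 → no gain ✓.
Average (own payoff 6095 − 161×5 = 5290): to w=0 gives 4458 → no gain ✓; to w=27 gives 10485 − 161×27 = 6138 → profitable ✗.
5 of the 6 constraints hold; not an equilibrium.

5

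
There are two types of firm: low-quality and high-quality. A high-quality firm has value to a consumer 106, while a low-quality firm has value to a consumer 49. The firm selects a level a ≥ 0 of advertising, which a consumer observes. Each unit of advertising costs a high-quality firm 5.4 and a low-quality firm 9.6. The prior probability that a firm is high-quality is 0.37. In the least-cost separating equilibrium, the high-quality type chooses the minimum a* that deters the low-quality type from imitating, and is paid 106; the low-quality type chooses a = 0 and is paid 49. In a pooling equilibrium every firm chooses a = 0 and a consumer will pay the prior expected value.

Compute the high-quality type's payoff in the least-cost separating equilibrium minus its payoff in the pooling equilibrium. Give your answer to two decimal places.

Least-cost separating signal: a* solves 49 = 106 − 9.6·a*, so a* = (106 − 49)/9.6 = 5.9375.
High-quality type's separating payoff: 106 − 5.4 × a* = 106 − 5.4 × (106 − 49)/9.6 = 106 − 307.8/9.6 = 73.9375.
Pooling payoff: 0.37 × 106 + 0.63 × 49 = 70.09.
Difference: 73.9375 − 70.09 = 3.8475, i.e. 3.85 to two decimal places.
The high-quality type prefers to separate.

3.85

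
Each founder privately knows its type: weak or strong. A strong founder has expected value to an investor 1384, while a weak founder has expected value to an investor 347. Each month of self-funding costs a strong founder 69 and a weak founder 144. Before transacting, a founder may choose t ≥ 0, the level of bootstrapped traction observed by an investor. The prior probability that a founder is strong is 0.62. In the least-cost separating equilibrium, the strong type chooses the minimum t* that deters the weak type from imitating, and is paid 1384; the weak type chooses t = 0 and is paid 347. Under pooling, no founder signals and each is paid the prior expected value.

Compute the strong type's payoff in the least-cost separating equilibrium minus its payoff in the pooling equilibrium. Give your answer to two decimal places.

Least-cost separating signal: t* solves 347 = 1384 − 144·t*, so t* = (1384 − 347)/144 ≈ 7.2014.
Strong type's separating payoff: 1384 − 69 × t* = 1384 − 69 × (1384 − 347)/144 = 1384 − 71553/144 ≈ 887.1042.
Pooling payoff: 0.62 × 1384 + 0.38 × 347 = 989.94.
Difference: 887.1042 − 989.94 = -102.8358, i.e. -102.84 to two decimal places.
The strong type would prefer the pooling outcome.

-102.84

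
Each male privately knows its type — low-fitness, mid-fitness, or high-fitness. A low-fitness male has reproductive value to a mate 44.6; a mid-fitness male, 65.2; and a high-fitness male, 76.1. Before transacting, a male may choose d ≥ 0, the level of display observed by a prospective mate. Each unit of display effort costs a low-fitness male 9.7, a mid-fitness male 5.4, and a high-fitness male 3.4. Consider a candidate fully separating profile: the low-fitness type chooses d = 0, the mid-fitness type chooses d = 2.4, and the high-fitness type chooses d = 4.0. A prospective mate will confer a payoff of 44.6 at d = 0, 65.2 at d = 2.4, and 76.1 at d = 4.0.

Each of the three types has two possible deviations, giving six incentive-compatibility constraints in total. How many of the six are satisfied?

Mid-fitness (own payoff 65.2 − 5.4×2.4 = 52.24): to d=0 gives 44.6 → no gain ✓; to d=4.0 gives 76.1 − 5.4×4.0 = 54.5 → profitable ✗.
Low-fitness (own payoff 44.6): to d=2.4 gives 65.2 − 9.7×2.4 = 41.92 → no gain ✓; to d=4.0 gives 76.1 − 9.7×4.0 = 37.3 → no gain ✓.
High-fitness (own payoff 76.1 − 3.4×4.0 = 62.5): to d=0 gives 44.6 → no gain ✓; to d=2.4 gives 65.2 − 3.4×2.4 = 57.04 → no gain ✓.
5 of the 6 constraints hold; not an equilibrium.

5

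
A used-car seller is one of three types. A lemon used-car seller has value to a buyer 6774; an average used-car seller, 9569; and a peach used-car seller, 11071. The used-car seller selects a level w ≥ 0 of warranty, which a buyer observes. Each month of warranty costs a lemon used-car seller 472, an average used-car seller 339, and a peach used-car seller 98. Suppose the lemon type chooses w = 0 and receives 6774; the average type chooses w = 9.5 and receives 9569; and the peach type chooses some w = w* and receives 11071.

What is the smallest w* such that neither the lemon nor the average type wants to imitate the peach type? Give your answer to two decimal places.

Average type (on-path payoff 9569 − 339×9.5 = 6348.5) won't mimic when 6348.5 ≥ 11071 − 339·w*, i.e. w* ≥ 13.93.
Lemon type (on-path payoff 6774) won't mimic when 6774 ≥ 11071 − 472·w*, i.e. w* ≥ 9.10.
Both must hold, so w* = max(9.10, 13.93) = 13.93. The average type's constraint binds.

13.93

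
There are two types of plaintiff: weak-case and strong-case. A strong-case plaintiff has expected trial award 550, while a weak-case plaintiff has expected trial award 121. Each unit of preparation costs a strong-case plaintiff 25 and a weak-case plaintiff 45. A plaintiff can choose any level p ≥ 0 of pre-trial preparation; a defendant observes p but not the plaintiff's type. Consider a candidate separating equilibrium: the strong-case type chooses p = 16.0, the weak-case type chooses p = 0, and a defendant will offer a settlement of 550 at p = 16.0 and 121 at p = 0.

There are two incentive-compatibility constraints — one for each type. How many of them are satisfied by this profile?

2

Strong-case type: signal → 550 − 25 × 16.0 = 150; deviate to 0 → 121. IC holds (150 ≥ 121).
Weak-case type: stay at 0 → 121; mimic → 550 − 45 × 16.0 = -170. IC holds (121 ≥ -170).
2 of 2 constraints hold, so this is a separating equilibrium.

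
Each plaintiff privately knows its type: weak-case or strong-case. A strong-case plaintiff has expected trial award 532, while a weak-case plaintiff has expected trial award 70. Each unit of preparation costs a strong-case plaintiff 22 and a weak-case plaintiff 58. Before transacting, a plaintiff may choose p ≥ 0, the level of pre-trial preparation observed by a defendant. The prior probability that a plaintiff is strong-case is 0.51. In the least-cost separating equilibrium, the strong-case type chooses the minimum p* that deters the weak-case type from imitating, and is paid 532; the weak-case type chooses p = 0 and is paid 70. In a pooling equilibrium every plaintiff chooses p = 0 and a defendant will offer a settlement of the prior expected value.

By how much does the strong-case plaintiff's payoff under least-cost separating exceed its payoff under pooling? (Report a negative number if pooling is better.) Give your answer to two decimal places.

Least-cost separating signal: p* solves 70 = 532 − 58·p*, so p* = (532 − 70)/58 ≈ 7.9655.
Strong-case type's separating payoff: 532 − 22 × p* = 532 − 22 × (532 − 70)/58 = 532 − 10164/58 ≈ 356.7586.
Pooling payoff: 0.51 × 532 + 0.49 × 70 = 305.62.
Difference: 356.7586 − 305.62 = 51.1386, i.e. 51.14 to two decimal places.
The strong-case type prefers to separate.

51.14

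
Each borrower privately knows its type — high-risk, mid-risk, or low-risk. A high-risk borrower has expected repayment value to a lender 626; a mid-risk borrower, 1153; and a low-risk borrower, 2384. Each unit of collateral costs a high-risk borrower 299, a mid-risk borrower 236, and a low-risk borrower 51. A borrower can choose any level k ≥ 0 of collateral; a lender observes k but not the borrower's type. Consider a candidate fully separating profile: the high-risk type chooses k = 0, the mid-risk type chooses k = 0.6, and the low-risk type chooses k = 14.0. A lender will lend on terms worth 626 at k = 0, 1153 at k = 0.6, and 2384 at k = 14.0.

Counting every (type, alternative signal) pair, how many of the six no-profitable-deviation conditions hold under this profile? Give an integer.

Mid-risk (own payoff 1153 − 236×0.6 = 1011.4): to k=0 gives 626 → no gain ✓; to k=14.0 gives 2384 − 236×14.0 = -920 → no gain ✓.
High-risk (own payoff 626): to k=0.6 gives 1153 − 299×0.6 = 973.6 → profitable ✗; to k=14.0 gives 2384 − 299×14.0 = -1802 → no gain ✓.
Low-risk (own payoff 2384 − 51×14.0 = 1670): to k=0 gives 626 → no gain ✓; to k=0.6 gives 1153 − 51×0.6 = 1122.4 → no gain ✓.
5 of the 6 constraints hold; not an equilibrium.

5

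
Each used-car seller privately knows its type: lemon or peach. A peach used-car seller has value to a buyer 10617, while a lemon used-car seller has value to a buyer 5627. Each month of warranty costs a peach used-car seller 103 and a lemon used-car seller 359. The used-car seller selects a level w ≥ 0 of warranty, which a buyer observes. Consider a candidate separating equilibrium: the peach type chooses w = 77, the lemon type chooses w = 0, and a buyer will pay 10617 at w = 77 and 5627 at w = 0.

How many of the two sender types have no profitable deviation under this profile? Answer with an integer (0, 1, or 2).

Peach type: signal → 10617 − 103 × 77 = 2686; deviate to 0 → 5627. IC fails (2686 < 5627).
Lemon type: stay at 0 → 5627; mimic → 10617 − 359 × 77 = -17026. IC holds (5627 ≥ -17026).
1 of 2 constraints hold, so this profile is not an equilibrium.

1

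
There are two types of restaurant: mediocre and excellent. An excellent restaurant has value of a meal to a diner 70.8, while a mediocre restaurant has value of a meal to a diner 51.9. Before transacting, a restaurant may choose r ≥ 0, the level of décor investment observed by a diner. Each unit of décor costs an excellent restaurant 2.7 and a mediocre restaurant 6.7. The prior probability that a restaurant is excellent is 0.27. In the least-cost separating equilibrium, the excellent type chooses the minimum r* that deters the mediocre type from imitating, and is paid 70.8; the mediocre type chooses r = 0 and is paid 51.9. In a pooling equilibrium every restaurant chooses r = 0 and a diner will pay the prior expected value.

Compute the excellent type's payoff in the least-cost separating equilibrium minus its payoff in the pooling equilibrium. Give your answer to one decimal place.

6.2

Least-cost separating signal: r* solves 51.9 = 70.8 − 6.7·r*, so r* = (70.8 − 51.9)/6.7 ≈ 2.8209.
Excellent type's separating payoff: 70.8 − 2.7 × r* = 70.8 − 2.7 × (70.8 − 51.9)/6.7 = 70.8 − 51.03/6.7 ≈ 63.184.
Pooling payoff: 0.27 × 70.8 + 0.73 × 51.9 = 57.003.
Difference: 63.184 − 57.003 = 6.181, i.e. 6.2 to one decimal place.
The excellent type prefers to separate.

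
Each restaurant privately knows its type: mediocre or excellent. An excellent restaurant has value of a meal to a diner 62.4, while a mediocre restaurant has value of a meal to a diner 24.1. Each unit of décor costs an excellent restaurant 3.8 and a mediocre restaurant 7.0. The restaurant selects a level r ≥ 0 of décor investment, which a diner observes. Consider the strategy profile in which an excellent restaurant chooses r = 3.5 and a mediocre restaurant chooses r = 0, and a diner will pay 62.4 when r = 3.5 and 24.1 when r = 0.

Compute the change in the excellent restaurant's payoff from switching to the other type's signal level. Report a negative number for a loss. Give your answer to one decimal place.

-25.0

Playing r = 3.5 the excellent restaurant receives 62.4 − 3.8 × 3.5 = 49.1.
Deviating to r = 0 yields 24.1 instead.
Gain from deviating: 24.1 − 49.1 = -25.0.
The gain is negative, so the excellent type's incentive-compatibility constraint is satisfied.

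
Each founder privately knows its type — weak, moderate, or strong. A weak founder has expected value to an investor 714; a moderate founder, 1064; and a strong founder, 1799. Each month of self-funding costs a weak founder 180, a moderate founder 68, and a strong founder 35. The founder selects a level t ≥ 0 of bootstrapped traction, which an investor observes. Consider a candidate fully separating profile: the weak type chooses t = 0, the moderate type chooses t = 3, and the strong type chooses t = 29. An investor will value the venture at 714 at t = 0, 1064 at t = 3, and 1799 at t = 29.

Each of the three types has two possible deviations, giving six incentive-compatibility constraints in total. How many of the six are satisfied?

Moderate (own payoff 1064 − 68×3 = 860): to t=0 gives 714 → no gain ✓; to t=29 gives 1799 − 68×29 = -173 → no gain ✓.
Weak (own payoff 714): to t=3 gives 1064 − 180×3 = 524 → no gain ✓; to t=29 gives 1799 − 180×29 = -3421 → no gain ✓.
Strong (own payoff 1799 − 35×29 = 784): to t=0 gives 714 → no gain ✓; to t=3 gives 1064 − 35×3 = 959 → profitable ✗.
5 of the 6 constraints hold; not an equilibrium.

5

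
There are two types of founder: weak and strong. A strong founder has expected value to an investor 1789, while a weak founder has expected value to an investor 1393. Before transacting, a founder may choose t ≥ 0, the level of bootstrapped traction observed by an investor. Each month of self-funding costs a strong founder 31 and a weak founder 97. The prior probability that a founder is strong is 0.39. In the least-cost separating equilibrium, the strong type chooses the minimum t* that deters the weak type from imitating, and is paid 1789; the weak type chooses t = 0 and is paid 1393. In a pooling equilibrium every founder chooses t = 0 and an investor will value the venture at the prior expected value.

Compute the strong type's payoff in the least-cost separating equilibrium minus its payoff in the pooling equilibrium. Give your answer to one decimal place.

Least-cost separating signal: t* solves 1393 = 1789 − 97·t*, so t* = (1789 − 1393)/97 ≈ 4.0825.
Strong type's separating payoff: 1789 − 31 × t* = 1789 − 31 × (1789 − 1393)/97 = 1789 − 12276/97 ≈ 1662.443.
Pooling payoff: 0.39 × 1789 + 0.61 × 1393 = 1547.44.
Difference: 1662.443 − 1547.44 = 115.003, i.e. 115.0 to one decimal place.
The strong type prefers to separate.

115.0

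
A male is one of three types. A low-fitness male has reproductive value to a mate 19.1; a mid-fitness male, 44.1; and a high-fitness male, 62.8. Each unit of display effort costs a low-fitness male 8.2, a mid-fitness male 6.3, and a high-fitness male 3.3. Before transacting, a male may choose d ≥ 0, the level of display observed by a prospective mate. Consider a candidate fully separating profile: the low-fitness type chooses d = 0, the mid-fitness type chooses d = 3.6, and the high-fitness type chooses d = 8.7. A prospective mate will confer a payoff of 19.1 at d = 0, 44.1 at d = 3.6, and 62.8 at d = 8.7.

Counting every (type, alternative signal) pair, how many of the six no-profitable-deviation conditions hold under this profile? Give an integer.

6

High-fitness (own payoff 62.8 − 3.3×8.7 = 34.09): to d=0 gives 19.1 → no gain ✓; to d=3.6 gives 44.1 − 3.3×3.6 = 32.22 → no gain ✓.
Low-fitness (own payoff 19.1): to d=3.6 gives 44.1 − 8.2×3.6 = 14.58 → no gain ✓; to d=8.7 gives 62.8 − 8.2×8.7 = -8.54 → no gain ✓.
Mid-fitness (own payoff 44.1 − 6.3×3.6 = 21.42): to d=0 gives 19.1 → no gain ✓; to d=8.7 gives 62.8 − 6.3×8.7 = 7.99 → no gain ✓.
6 of the 6 constraints hold; this profile is a separating equilibrium.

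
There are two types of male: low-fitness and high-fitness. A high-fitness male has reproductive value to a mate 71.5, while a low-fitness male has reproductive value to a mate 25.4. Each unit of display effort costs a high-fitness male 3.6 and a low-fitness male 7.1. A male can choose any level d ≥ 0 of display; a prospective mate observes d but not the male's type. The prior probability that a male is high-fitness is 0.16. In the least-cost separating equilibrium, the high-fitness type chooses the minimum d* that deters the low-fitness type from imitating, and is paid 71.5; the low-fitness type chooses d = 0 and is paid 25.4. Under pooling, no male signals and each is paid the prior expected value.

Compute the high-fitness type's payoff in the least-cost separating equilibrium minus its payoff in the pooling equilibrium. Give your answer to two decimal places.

Least-cost separating signal: d* solves 25.4 = 71.5 − 7.1·d*, so d* = (71.5 − 25.4)/7.1 ≈ 6.4930.
High-fitness type's separating payoff: 71.5 − 3.6 × d* = 71.5 − 3.6 × (71.5 − 25.4)/7.1 = 71.5 − 165.96/7.1 ≈ 48.1254.
Pooling payoff: 0.16 × 71.5 + 0.84 × 25.4 = 32.776.
Difference: 48.1254 − 32.776 = 15.3494, i.e. 15.35 to two decimal places.
The high-fitness type prefers to separate.

15.35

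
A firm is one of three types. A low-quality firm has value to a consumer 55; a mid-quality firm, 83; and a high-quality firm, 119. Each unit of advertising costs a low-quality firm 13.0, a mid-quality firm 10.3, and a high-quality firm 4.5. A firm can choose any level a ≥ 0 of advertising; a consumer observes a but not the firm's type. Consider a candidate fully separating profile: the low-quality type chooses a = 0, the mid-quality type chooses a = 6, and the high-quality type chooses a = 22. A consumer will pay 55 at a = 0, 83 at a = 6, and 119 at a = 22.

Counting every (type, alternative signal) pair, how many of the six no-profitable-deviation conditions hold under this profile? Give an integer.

Mid-quality (own payoff 83 − 10.3×6 = 21.2): to a=0 gives 55 → profitable ✗; to a=22 gives 119 − 10.3×22 = -107.6 → no gain ✓.
High-quality (own payoff 119 − 4.5×22 = 20): to a=0 gives 55 → profitable ✗; to a=6 gives 83 − 4.5×6 = 56 → profitable ✗.
Low-quality (own payoff 55): to a=6 gives 83 − 13.0×6 = 5 → no gain ✓; to a=22 gives 119 − 13.0×22 = -167 → no gain ✓.
3 of the 6 constraints hold; not an equilibrium.

3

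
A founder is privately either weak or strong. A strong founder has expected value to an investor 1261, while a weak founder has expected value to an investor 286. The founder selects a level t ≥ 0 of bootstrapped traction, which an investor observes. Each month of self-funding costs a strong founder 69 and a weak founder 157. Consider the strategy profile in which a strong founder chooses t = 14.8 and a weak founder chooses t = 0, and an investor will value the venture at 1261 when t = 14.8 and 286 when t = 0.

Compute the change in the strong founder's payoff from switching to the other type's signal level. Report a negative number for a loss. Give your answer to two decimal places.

Playing t = 14.8 the strong founder receives 1261 − 69 × 14.8 = 239.8.
Deviating to t = 0 yields 286 instead.
Gain from deviating: 286 − 239.8 = 46.20.
The gain is positive, so the strong type's incentive-compatibility constraint is violated — this profile is not a separating equilibrium.

46.20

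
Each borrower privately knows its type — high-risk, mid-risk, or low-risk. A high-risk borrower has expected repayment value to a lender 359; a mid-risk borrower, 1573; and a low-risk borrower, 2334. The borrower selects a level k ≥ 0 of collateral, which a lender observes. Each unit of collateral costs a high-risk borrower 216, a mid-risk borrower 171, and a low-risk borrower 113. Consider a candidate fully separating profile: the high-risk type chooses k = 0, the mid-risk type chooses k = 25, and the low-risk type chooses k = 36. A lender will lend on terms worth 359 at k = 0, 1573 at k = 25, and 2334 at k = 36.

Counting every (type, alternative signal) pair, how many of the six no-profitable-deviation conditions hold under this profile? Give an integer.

3

High-risk (own payoff 359): to k=25 gives 1573 − 216×25 = -3827 → no gain ✓; to k=36 gives 2334 − 216×36 = -5442 → no gain ✓.
Low-risk (own payoff 2334 − 113×36 = -1734): to k=0 gives 359 → profitable ✗; to k=25 gives 1573 − 113×25 = -1252 → profitable ✗.
Mid-risk (own payoff 1573 − 171×25 = -2702): to k=0 gives 359 → profitable ✗; to k=36 gives 2334 − 171×36 = -3822 → no gain ✓.
3 of the 6 constraints hold; not an equilibrium.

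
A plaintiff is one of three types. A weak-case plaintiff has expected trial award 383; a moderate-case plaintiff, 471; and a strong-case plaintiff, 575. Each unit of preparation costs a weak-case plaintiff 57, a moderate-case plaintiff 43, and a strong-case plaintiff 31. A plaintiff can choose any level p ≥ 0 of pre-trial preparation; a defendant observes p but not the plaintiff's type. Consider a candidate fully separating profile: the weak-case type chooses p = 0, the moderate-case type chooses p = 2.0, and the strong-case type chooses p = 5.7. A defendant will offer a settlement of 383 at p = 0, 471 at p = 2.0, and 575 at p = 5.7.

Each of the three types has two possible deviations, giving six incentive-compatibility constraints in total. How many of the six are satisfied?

Strong-case (own payoff 575 − 31×5.7 = 398.3): to p=0 gives 383 → no gain ✓; to p=2.0 gives 471 − 31×2.0 = 409 → profitable ✗.
Moderate-case (own payoff 471 − 43×2.0 = 385): to p=0 gives 383 → no gain ✓; to p=5.7 gives 575 − 43×5.7 = 329.9 → no gain ✓.
Weak-case (own payoff 383): to p=2.0 gives 471 − 57×2.0 = 357 → no gain ✓; to p=5.7 gives 575 − 57×5.7 = 250.1 → no gain ✓.
5 of the 6 constraints hold; not an equilibrium.

5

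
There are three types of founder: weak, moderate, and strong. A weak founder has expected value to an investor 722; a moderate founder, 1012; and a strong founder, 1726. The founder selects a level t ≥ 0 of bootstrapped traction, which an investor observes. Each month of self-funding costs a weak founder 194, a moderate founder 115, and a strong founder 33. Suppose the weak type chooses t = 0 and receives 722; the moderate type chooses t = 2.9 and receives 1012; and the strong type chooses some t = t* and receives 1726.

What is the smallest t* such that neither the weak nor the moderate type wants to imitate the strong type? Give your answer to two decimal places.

9.11

Moderate type (on-path payoff 1012 − 115×2.9 = 678.5) won't mimic when 678.5 ≥ 1726 − 115·t*, i.e. t* ≥ 9.11.
Weak type (on-path payoff 722) won't mimic when 722 ≥ 1726 − 194·t*, i.e. t* ≥ 5.18.
Both must hold, so t* = max(5.18, 9.11) = 9.11. The moderate type's constraint binds.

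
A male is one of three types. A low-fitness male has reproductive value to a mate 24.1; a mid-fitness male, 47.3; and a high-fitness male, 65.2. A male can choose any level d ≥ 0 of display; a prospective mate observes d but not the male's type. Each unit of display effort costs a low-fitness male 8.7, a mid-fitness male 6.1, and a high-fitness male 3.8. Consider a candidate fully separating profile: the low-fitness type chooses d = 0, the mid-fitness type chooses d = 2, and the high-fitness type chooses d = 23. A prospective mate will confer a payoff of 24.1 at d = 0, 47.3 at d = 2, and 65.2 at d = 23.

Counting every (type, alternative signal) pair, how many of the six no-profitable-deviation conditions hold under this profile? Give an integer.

3

Mid-fitness (own payoff 47.3 − 6.1×2 = 35.1): to d=0 gives 24.1 → no gain ✓; to d=23 gives 65.2 − 6.1×23 = -75.1 → no gain ✓.
High-fitness (own payoff 65.2 − 3.8×23 = -22.2): to d=0 gives 24.1 → profitable ✗; to d=2 gives 47.3 − 3.8×2 = 39.7 → profitable ✗.
Low-fitness (own payoff 24.1): to d=2 gives 47.3 − 8.7×2 = 29.9 → profitable ✗; to d=23 gives 65.2 − 8.7×23 = -134.9 → no gain ✓.
3 of the 6 constraints hold; not an equilibrium.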